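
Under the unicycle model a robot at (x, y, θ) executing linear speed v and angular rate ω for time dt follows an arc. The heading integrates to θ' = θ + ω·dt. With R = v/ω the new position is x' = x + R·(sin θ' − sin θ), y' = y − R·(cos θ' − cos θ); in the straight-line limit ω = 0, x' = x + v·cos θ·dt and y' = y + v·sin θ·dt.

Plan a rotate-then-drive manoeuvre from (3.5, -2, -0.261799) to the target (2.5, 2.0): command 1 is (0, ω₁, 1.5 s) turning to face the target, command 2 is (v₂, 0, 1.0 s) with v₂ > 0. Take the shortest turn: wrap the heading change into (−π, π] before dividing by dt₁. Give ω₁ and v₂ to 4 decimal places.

heading to target = atan2(2−-2, 2.5−3.5) = 1.8158
Δθ = wrap(1.8158 − -0.2618) = 2.0776; ω₁ = Δθ/dt₁ = 1.3850
distance = √((2.5−3.5)² + (2−-2)²) = 4.1231; v₂ = distance/dt₂ = 4.1231

ω₁ = 1.3850, v₂ = 4.1231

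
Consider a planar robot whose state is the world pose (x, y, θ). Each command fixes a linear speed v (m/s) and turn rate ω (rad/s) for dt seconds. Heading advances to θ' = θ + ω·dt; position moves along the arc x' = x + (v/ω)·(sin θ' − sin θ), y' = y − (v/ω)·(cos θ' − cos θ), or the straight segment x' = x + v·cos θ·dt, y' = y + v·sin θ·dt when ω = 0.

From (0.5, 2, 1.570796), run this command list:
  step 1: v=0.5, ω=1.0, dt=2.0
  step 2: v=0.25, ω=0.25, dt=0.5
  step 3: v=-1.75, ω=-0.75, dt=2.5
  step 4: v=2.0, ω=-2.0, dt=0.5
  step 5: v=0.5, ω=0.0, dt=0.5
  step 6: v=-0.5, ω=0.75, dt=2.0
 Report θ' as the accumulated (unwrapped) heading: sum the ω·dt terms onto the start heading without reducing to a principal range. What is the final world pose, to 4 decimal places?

step 1: θ'=3.5708 (R=0.5000) → pose (-0.2081, 2.4546, 3.5708)
step 2: θ'=3.6958 (R=1.0000) → pose (-0.3182, 2.3957, 3.6958)
step 3: θ'=1.8208 (R=2.3333) → pose (3.1706, 0.9889, 1.8208)
step 4: θ'=0.8208 (R=-1.0000) → pose (3.4078, 1.9179, 0.8208)
step 5: θ'=0.8208 (straight) → pose (3.5782, 2.1008, 0.8208)
step 6: θ'=2.3208 (R=-0.6667) → pose (3.5782, 1.1920, 2.3208)

(3.5782, 1.1920, 2.3208)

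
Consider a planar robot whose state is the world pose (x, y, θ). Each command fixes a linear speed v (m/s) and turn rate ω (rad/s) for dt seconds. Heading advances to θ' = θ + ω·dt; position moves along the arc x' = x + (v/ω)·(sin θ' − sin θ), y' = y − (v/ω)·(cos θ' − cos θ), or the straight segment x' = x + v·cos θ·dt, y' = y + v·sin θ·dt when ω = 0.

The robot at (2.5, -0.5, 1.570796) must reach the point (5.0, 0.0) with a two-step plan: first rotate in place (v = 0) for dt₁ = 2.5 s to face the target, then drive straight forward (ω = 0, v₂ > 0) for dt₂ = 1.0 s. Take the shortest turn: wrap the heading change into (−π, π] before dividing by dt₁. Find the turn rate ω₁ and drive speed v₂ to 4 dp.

heading to target = atan2(0−-0.5, 5−2.5) = 0.1974
Δθ = wrap(0.1974 − 1.5708) = -1.3734; ω₁ = Δθ/dt₁ = -0.5494
distance = √((5−2.5)² + (0−-0.5)²) = 2.5495; v₂ = distance/dt₂ = 2.5495

ω₁ = -0.5494, v₂ = 2.5495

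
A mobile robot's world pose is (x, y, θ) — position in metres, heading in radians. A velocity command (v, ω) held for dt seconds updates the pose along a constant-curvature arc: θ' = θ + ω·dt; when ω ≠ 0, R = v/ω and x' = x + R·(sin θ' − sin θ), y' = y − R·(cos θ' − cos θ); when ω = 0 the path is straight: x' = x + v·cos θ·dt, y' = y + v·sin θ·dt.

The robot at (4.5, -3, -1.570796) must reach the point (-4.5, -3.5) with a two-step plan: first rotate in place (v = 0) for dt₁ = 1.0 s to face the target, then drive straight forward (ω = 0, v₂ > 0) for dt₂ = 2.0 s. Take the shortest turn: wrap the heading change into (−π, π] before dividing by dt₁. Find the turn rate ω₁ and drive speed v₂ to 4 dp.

heading to target = atan2(-3.5−-3, -4.5−4.5) = -3.0861
Δθ = wrap(-3.0861 − -1.5708) = -1.5153; ω₁ = Δθ/dt₁ = -1.5153
distance = √((-4.5−4.5)² + (-3.5−-3)²) = 9.0139; v₂ = distance/dt₂ = 4.5069

ω₁ = -1.5153, v₂ = 4.5069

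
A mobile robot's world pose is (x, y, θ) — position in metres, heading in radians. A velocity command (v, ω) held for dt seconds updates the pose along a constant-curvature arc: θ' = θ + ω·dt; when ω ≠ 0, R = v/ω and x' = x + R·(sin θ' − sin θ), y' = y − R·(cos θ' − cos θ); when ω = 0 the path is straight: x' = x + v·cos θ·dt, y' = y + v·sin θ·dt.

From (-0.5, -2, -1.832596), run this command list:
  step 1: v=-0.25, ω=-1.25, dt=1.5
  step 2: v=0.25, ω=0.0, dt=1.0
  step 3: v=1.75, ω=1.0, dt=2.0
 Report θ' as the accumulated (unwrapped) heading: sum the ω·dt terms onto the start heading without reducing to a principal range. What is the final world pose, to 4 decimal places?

(-3.0827, -2.9873, -1.7076)

step 1: θ'=-3.7076 (R=0.2000) → pose (-0.1996, -1.8830, -3.7076)
step 2: θ'=-3.7076 (straight) → pose (-0.4106, -1.7489, -3.7076)
step 3: θ'=-1.7076 (R=1.7500) → pose (-3.0827, -2.9873, -1.7076)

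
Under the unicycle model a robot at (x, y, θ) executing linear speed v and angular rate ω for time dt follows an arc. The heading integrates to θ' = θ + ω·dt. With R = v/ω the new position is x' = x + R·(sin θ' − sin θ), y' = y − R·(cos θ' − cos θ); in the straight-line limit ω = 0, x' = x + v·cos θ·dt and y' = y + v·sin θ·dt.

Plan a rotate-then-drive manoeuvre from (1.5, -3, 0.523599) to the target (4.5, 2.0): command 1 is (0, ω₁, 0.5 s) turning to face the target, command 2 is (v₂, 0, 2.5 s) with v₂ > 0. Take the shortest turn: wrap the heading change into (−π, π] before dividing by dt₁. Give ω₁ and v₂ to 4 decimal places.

heading to target = atan2(2−-3, 4.5−1.5) = 1.0304
Δθ = wrap(1.0304 − 0.5236) = 0.5068; ω₁ = Δθ/dt₁ = 1.0136
distance = √((4.5−1.5)² + (2−-3)²) = 5.8310; v₂ = distance/dt₂ = 2.3324

ω₁ = 1.0136, v₂ = 2.3324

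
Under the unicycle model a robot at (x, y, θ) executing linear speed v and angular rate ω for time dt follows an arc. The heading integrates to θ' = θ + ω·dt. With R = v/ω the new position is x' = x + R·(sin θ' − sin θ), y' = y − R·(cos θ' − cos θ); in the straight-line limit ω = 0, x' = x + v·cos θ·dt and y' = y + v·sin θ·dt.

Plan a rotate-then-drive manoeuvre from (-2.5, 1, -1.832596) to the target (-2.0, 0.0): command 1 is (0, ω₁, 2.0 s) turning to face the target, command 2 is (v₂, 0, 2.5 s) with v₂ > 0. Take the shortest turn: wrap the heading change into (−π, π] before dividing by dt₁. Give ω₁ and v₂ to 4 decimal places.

ω₁ = 0.3627, v₂ = 0.4472

heading to target = atan2(0−1, -2−-2.5) = -1.1071
Δθ = wrap(-1.1071 − -1.8326) = 0.7254; ω₁ = Δθ/dt₁ = 0.3627
distance = √((-2−-2.5)² + (0−1)²) = 1.1180; v₂ = distance/dt₂ = 0.4472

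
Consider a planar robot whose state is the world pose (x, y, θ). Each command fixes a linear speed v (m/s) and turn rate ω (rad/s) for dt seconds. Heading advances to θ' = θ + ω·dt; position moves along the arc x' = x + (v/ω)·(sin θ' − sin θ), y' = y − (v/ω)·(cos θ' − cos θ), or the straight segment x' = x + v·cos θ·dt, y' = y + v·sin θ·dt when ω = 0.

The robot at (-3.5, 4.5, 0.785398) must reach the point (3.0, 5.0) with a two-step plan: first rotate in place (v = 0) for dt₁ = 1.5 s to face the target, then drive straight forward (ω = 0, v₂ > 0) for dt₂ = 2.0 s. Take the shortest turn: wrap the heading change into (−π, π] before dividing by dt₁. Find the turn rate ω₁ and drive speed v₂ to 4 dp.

heading to target = atan2(5−4.5, 3−-3.5) = 0.0768
Δθ = wrap(0.0768 − 0.7854) = -0.7086; ω₁ = Δθ/dt₁ = -0.4724
distance = √((3−-3.5)² + (5−4.5)²) = 6.5192; v₂ = distance/dt₂ = 3.2596

ω₁ = -0.4724, v₂ = 3.2596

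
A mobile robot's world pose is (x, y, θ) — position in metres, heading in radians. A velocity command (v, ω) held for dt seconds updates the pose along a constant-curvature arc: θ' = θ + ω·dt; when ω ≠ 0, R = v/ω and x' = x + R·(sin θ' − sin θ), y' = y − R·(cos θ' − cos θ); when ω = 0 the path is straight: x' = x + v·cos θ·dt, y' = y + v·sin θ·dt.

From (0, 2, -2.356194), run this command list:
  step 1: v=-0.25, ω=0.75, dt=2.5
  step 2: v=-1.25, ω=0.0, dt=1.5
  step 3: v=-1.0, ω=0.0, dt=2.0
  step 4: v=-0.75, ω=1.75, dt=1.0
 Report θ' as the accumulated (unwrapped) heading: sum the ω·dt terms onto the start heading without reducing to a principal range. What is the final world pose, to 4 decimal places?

step 1: θ'=-0.4812 (R=-0.3333) → pose (-0.0814, 2.5312, -0.4812)
step 2: θ'=-0.4812 (straight) → pose (-1.7435, 3.3990, -0.4812)
step 3: θ'=-0.4812 (straight) → pose (-3.5164, 4.3247, -0.4812)
step 4: θ'=1.2688 (R=-0.4286) → pose (-4.1239, 4.0722, 1.2688)

(-4.1239, 4.0722, 1.2688)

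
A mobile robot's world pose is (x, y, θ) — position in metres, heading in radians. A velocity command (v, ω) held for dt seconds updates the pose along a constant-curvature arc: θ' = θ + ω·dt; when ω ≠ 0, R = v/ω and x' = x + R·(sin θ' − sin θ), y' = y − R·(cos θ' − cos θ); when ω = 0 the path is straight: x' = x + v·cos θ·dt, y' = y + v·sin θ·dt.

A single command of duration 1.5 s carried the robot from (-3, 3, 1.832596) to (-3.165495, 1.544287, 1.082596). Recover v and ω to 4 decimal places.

v = -1.0000, ω = -0.5000

Δθ = 1.082596 − 1.832596 = -0.750000
ω = Δθ/dt = -0.750000/1.5 = -0.5000
R = −Δy/(cos θ' − cos θ) = 2.0000
v = R·ω = 2.0000·-0.5000 = -1.0000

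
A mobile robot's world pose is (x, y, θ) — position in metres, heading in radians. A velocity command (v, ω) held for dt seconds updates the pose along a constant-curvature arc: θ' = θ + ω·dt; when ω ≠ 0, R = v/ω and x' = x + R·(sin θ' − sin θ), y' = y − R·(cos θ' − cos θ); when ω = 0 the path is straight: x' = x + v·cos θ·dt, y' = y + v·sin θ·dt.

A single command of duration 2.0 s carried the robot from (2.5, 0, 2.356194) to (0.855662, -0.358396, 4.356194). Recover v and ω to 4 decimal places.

v = 1.0000, ω = 1.0000

Δθ = 4.356194 − 2.356194 = 2.000000
ω = Δθ/dt = 2.000000/2.0 = 1.0000
R = Δx/(sin θ' − sin θ) = 1.0000
v = R·ω = 1.0000·1.0000 = 1.0000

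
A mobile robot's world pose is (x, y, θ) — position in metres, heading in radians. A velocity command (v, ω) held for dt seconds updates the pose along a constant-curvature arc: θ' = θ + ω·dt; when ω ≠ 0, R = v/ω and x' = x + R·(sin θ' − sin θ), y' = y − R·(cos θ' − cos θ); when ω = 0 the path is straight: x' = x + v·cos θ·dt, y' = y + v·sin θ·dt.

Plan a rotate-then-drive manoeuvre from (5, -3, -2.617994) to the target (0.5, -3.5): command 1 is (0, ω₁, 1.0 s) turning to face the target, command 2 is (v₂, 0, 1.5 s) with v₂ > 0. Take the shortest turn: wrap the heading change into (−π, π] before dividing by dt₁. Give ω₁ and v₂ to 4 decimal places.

ω₁ = -0.4129, v₂ = 3.0185

heading to target = atan2(-3.5−-3, 0.5−5) = -3.0309
Δθ = wrap(-3.0309 − -2.6180) = -0.4129; ω₁ = Δθ/dt₁ = -0.4129
distance = √((0.5−5)² + (-3.5−-3)²) = 4.5277; v₂ = distance/dt₂ = 3.0185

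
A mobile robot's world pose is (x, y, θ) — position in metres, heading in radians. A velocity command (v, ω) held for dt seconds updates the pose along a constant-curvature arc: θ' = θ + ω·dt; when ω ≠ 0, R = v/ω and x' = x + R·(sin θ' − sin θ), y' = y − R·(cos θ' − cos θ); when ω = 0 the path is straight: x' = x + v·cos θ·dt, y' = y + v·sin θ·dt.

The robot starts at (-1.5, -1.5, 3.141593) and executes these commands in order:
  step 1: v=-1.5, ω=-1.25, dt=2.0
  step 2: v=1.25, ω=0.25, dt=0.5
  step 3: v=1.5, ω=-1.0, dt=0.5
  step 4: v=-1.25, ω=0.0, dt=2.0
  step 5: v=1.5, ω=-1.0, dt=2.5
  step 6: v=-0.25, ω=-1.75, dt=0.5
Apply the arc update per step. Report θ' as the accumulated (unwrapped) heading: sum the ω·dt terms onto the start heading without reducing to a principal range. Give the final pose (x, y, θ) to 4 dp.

(-0.3865, -5.8639, -3.1084)

step 1: θ'=0.6416 (R=1.2000) → pose (-0.7818, -3.6614, 0.6416)
step 2: θ'=0.7666 (R=5.0000) → pose (-0.3058, -3.2570, 0.7666)
step 3: θ'=0.2666 (R=-1.5000) → pose (0.3396, -2.8905, 0.2666)
step 4: θ'=0.2666 (straight) → pose (-2.0721, -3.5491, 0.2666)
step 5: θ'=-2.2334 (R=-1.5000) → pose (-0.4943, -5.9188, -2.2334)
step 6: θ'=-3.1084 (R=0.1429) → pose (-0.3865, -5.8639, -3.1084)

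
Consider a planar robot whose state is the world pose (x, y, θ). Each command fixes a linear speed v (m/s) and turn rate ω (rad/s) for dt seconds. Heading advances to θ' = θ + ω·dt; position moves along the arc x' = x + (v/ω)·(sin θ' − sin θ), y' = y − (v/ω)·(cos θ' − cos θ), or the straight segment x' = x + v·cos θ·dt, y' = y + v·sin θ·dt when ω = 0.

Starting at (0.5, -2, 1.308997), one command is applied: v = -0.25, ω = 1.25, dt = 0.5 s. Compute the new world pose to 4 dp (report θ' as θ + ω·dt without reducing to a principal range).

(0.5062, -2.1228, 1.9340)

θ' = 1.3090 + 1.25·0.5 = 1.9340
R = v/ω = -0.25/1.25 = -0.2000
x' = 0.5 + -0.2000·(sin 1.9340 − sin 1.3090) = 0.5062
y' = -2 − -0.2000·(cos 1.9340 − cos 1.3090) = -2.1228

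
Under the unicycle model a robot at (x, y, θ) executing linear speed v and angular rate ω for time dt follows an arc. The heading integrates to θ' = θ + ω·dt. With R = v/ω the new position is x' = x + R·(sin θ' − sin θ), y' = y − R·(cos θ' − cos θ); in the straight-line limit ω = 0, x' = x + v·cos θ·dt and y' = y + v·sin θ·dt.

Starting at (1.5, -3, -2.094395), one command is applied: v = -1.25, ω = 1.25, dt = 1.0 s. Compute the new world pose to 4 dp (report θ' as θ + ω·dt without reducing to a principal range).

θ' = -2.0944 + 1.25·1.0 = -0.8444
R = v/ω = -1.25/1.25 = -1.0000
x' = 1.5 + -1.0000·(sin -0.8444 − sin -2.0944) = 1.3815
y' = -3 − -1.0000·(cos -0.8444 − cos -2.0944) = -1.8358

(1.3815, -1.8358, -0.8444)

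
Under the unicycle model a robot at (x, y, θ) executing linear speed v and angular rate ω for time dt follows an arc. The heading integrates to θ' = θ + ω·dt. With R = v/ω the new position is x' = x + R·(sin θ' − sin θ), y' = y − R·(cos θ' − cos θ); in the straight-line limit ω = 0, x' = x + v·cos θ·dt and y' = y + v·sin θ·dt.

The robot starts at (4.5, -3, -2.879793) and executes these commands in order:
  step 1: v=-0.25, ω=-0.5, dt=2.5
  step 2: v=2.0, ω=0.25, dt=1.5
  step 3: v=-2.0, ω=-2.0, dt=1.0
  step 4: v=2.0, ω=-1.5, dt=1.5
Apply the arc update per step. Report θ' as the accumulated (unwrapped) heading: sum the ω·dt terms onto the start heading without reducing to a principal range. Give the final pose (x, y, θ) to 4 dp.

(4.8896, -4.1002, -8.0048)

step 1: θ'=-4.1298 (R=0.5000) → pose (5.0469, -3.2079, -4.1298)
step 2: θ'=-3.7548 (R=8.0000) → pose (2.9705, -1.0669, -3.7548)
step 3: θ'=-5.7548 (R=1.0000) → pose (2.8992, -2.7484, -5.7548)
step 4: θ'=-8.0048 (R=-1.3333) → pose (4.8896, -4.1002, -8.0048)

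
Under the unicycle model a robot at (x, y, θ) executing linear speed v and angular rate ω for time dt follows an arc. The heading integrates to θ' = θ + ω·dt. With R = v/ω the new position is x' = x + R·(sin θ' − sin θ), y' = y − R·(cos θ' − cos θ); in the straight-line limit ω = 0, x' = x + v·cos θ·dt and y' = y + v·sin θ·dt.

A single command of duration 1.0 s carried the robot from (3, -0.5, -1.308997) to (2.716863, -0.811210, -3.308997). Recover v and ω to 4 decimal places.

v = 0.5000, ω = -2.0000

Δθ = -3.308997 − -1.308997 = -2.000000
ω = Δθ/dt = -2.000000/1.0 = -2.0000
R = −Δy/(cos θ' − cos θ) = -0.2500
v = R·ω = -0.2500·-2.0000 = 0.5000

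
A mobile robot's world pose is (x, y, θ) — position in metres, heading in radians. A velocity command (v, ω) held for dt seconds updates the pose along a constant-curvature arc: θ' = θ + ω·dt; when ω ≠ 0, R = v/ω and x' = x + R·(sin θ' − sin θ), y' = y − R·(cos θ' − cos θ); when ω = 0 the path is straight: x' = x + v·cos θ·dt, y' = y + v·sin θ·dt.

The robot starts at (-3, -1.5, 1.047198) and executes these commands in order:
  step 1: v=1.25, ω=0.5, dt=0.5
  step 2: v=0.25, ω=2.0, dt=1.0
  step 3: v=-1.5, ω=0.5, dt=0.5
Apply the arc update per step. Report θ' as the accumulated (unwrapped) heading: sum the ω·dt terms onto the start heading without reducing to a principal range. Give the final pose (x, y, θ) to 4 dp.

(-2.1790, -0.5611, 3.5472)

step 1: θ'=1.2972 (R=2.5000) → pose (-2.7581, -0.9255, 1.2972)
step 2: θ'=3.2972 (R=0.1250) → pose (-2.8978, -0.7682, 3.2972)
step 3: θ'=3.5472 (R=-3.0000) → pose (-2.1790, -0.5611, 3.5472)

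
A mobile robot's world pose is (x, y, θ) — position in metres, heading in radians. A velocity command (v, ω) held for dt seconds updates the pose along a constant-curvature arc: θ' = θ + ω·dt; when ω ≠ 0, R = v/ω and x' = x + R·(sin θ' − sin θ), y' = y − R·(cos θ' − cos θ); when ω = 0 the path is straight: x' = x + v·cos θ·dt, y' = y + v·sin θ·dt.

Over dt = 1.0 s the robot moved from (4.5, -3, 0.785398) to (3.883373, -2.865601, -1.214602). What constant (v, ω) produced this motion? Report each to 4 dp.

Δθ = -1.214602 − 0.785398 = -2.000000
ω = Δθ/dt = -2.000000/1.0 = -2.0000
R = Δx/(sin θ' − sin θ) = 0.3750
v = R·ω = 0.3750·-2.0000 = -0.7500

v = -0.7500, ω = -2.0000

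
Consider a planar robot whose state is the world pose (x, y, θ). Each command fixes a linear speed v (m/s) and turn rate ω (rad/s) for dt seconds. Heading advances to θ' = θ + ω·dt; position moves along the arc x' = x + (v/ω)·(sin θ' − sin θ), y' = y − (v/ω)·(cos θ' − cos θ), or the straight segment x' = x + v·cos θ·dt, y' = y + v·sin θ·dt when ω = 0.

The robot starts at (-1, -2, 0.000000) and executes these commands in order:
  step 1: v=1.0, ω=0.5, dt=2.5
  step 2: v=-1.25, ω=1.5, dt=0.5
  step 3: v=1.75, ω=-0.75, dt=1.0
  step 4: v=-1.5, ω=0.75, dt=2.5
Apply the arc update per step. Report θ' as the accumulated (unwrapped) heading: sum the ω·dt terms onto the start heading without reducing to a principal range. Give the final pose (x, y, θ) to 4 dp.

(2.7032, -2.1638, 3.1250)

step 1: θ'=1.2500 (R=2.0000) → pose (0.8980, -0.6306, 1.2500)
step 2: θ'=2.0000 (R=-0.8333) → pose (0.9310, -1.2402, 2.0000)
step 3: θ'=1.2500 (R=-2.3333) → pose (0.8384, 0.4666, 1.2500)
step 4: θ'=3.1250 (R=-2.0000) → pose (2.7032, -2.1638, 3.1250)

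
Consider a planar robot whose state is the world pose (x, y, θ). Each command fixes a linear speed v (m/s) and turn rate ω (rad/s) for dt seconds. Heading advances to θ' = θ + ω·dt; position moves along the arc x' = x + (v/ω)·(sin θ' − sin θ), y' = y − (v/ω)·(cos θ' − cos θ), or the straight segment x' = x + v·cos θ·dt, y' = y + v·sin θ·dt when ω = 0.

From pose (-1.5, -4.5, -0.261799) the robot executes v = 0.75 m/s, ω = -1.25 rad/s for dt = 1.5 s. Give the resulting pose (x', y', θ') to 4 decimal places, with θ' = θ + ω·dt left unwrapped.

θ' = -0.2618 + -1.25·1.5 = -2.1368
R = v/ω = 0.75/-1.25 = -0.6000
x' = -1.5 + -0.6000·(sin -2.1368 − sin -0.2618) = -1.1489
y' = -4.5 − -0.6000·(cos -2.1368 − cos -0.2618) = -5.4013

(-1.1489, -5.4013, -2.1368)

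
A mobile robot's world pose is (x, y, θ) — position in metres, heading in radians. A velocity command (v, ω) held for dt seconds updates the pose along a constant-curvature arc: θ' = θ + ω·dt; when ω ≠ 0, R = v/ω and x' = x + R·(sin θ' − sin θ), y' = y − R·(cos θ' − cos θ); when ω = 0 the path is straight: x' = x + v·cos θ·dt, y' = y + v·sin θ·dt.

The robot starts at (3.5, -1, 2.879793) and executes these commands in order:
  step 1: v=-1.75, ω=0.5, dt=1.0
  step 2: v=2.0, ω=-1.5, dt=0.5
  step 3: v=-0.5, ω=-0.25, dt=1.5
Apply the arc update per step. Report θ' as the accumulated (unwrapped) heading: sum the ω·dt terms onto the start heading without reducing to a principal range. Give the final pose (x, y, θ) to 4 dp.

step 1: θ'=3.3798 (R=-3.5000) → pose (5.2317, -1.0204, 3.3798)
step 2: θ'=2.6298 (R=-1.3333) → pose (4.2641, -0.8872, 2.6298)
step 3: θ'=2.2548 (R=2.0000) → pose (4.8347, -1.3672, 2.2548)

(4.8347, -1.3672, 2.2548)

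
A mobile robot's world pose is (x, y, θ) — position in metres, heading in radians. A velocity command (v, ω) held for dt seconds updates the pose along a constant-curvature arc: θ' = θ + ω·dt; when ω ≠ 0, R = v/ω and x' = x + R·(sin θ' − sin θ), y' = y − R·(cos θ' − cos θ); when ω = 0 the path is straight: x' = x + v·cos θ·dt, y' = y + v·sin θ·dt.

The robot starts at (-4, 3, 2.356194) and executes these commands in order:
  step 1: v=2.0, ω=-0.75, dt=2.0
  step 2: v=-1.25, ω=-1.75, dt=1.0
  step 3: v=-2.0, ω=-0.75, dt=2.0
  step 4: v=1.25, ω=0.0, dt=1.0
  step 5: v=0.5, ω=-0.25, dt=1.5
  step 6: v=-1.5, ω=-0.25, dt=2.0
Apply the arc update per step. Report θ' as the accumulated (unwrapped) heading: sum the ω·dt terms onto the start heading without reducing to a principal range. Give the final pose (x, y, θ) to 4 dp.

(-3.5614, 9.3968, -3.2688)

step 1: θ'=0.8562 (R=-2.6667) → pose (-4.1287, 6.6331, 0.8562)
step 2: θ'=-0.8938 (R=0.7143) → pose (-5.2250, 6.6537, -0.8938)
step 3: θ'=-2.3938 (R=2.6667) → pose (-4.9598, 10.2795, -2.3938)
step 4: θ'=-2.3938 (straight) → pose (-5.8763, 9.4294, -2.3938)
step 5: θ'=-2.7688 (R=-2.0000) → pose (-6.5079, 9.0332, -2.7688)
step 6: θ'=-3.2688 (R=6.0000) → pose (-3.5614, 9.3968, -3.2688)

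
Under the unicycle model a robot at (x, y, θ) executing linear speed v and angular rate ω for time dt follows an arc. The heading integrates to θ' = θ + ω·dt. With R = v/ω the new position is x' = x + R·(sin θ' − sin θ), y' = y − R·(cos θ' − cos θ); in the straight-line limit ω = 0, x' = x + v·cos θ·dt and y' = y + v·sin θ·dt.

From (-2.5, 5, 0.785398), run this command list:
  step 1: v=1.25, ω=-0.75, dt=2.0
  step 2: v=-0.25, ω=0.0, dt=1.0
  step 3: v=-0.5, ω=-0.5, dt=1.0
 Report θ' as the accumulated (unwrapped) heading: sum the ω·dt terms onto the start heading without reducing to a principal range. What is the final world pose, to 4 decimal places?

step 1: θ'=-0.7146 (R=-1.6667) → pose (-0.2293, 5.0804, -0.7146)
step 2: θ'=-0.7146 (straight) → pose (-0.4181, 5.2442, -0.7146)
step 3: θ'=-1.2146 (R=1.0000) → pose (-0.7000, 5.6509, -1.2146)

(-0.7000, 5.6509, -1.2146)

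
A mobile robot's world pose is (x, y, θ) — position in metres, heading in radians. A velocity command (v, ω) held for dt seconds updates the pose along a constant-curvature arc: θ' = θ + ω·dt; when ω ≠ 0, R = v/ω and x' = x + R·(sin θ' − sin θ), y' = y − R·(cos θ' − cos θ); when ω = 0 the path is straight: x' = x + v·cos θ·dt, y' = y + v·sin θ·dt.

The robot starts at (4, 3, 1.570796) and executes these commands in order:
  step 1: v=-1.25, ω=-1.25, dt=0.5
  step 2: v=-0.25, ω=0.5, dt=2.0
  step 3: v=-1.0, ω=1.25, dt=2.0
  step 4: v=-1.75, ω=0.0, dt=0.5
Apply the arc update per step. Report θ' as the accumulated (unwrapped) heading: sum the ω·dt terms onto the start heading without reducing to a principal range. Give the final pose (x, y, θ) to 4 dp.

step 1: θ'=0.9458 (R=1.0000) → pose (3.8110, 2.4149, 0.9458)
step 2: θ'=1.9458 (R=-0.5000) → pose (3.7512, 1.9392, 1.9458)
step 3: θ'=4.4458 (R=-0.8000) → pose (5.2673, 2.0215, 4.4458)
step 4: θ'=4.4458 (straight) → pose (5.4979, 2.8656, 4.4458)

(5.4979, 2.8656, 4.4458)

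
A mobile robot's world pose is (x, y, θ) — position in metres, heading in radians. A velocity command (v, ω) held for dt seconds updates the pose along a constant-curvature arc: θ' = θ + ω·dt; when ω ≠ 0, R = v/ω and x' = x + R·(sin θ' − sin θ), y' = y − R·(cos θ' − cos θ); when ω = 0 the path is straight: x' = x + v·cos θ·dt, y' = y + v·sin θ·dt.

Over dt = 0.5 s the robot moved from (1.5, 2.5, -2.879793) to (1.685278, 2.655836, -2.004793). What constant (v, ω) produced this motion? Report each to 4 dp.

v = -0.5000, ω = 1.7500

Δθ = -2.004793 − -2.879793 = 0.875000
ω = Δθ/dt = 0.875000/0.5 = 1.7500
R = Δx/(sin θ' − sin θ) = -0.2857
v = R·ω = -0.2857·1.7500 = -0.5000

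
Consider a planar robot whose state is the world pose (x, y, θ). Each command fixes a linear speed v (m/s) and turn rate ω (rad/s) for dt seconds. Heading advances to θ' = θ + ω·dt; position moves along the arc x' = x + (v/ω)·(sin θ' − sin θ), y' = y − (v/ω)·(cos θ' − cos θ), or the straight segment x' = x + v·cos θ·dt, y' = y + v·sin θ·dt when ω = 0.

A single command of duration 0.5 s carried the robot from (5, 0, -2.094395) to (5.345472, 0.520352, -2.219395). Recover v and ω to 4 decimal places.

Δθ = -2.219395 − -2.094395 = -0.125000
ω = Δθ/dt = -0.125000/0.5 = -0.2500
R = −Δy/(cos θ' − cos θ) = 5.0000
v = R·ω = 5.0000·-0.2500 = -1.2500

v = -1.2500, ω = -0.2500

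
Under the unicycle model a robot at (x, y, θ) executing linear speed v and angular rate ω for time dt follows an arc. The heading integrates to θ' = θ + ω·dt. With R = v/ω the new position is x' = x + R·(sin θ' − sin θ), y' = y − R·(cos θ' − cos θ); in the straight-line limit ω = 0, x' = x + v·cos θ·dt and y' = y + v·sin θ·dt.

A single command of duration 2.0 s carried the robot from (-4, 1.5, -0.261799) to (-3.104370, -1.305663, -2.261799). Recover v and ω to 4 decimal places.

Δθ = -2.261799 − -0.261799 = -2.000000
ω = Δθ/dt = -2.000000/2.0 = -1.0000
R = −Δy/(cos θ' − cos θ) = -1.7500
v = R·ω = -1.7500·-1.0000 = 1.7500

v = 1.7500, ω = -1.0000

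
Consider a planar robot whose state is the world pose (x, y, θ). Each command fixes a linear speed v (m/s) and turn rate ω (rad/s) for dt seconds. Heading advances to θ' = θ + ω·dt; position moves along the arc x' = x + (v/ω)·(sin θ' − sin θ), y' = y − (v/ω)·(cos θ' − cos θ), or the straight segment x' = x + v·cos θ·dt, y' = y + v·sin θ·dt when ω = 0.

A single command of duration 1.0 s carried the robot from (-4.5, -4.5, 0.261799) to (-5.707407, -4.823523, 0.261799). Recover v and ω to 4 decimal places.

v = -1.2500, ω = 0.0000

Δθ = 0.261799 − 0.261799 = 0.000000
ω = Δθ/dt = 0.000000/1.0 = 0.0000
ω = 0 → v = (Δx·cos θ + Δy·sin θ)/dt = -1.2500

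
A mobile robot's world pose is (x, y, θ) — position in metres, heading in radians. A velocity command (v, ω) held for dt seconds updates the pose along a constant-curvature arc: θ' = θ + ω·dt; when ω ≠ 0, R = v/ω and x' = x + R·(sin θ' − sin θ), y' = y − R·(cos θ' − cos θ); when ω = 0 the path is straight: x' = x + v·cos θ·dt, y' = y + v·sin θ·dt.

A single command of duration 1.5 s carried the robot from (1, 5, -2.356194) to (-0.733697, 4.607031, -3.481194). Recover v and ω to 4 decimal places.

v = 1.2500, ω = -0.7500

Δθ = -3.481194 − -2.356194 = -1.125000
ω = Δθ/dt = -1.125000/1.5 = -0.7500
R = Δx/(sin θ' − sin θ) = -1.6667
v = R·ω = -1.6667·-0.7500 = 1.2500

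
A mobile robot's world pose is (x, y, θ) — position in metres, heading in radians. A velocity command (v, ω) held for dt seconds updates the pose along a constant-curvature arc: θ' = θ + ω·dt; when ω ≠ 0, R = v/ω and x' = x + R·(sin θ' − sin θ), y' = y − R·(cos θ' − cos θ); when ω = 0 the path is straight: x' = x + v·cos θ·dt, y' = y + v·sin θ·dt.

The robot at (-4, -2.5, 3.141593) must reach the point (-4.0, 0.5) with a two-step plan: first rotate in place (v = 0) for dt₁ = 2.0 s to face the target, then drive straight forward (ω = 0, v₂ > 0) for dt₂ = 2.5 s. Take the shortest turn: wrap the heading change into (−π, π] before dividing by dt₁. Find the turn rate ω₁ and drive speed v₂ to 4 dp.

heading to target = atan2(0.5−-2.5, -4−-4) = 1.5708
Δθ = wrap(1.5708 − 3.1416) = -1.5708; ω₁ = Δθ/dt₁ = -0.7854
distance = √((-4−-4)² + (0.5−-2.5)²) = 3.0000; v₂ = distance/dt₂ = 1.2000

ω₁ = -0.7854, v₂ = 1.2000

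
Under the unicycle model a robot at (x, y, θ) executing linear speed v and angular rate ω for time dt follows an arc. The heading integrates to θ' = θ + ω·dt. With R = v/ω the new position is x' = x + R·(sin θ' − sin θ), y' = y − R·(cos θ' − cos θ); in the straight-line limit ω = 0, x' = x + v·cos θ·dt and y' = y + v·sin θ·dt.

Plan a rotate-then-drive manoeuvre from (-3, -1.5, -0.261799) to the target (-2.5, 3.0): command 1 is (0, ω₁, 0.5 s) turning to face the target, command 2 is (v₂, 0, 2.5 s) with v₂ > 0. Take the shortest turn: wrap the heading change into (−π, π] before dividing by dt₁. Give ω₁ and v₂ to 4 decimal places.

heading to target = atan2(3−-1.5, -2.5−-3) = 1.4601
Δθ = wrap(1.4601 − -0.2618) = 1.7219; ω₁ = Δθ/dt₁ = 3.4439
distance = √((-2.5−-3)² + (3−-1.5)²) = 4.5277; v₂ = distance/dt₂ = 1.8111

ω₁ = 3.4439, v₂ = 1.8111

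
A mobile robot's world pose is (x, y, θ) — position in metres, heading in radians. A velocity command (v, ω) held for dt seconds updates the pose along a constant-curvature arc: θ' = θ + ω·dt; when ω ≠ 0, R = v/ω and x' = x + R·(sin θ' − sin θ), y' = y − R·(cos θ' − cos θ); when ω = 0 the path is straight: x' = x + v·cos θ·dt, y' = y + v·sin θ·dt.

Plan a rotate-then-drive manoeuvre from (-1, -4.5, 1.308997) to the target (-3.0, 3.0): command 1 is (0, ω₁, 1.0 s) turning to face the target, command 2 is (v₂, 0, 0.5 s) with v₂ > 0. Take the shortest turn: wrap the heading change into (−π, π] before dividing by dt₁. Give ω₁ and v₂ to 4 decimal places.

heading to target = atan2(3−-4.5, -3−-1) = 1.8314
Δθ = wrap(1.8314 − 1.3090) = 0.5224; ω₁ = Δθ/dt₁ = 0.5224
distance = √((-3−-1)² + (3−-4.5)²) = 7.7621; v₂ = distance/dt₂ = 15.5242

ω₁ = 0.5224, v₂ = 15.5242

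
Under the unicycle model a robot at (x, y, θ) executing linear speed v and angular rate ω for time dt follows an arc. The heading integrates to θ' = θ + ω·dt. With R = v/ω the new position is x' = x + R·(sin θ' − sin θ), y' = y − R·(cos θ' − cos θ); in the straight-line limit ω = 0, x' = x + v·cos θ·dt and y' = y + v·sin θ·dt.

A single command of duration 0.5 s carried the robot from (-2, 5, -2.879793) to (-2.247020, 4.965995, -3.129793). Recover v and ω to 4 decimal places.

Δθ = -3.129793 − -2.879793 = -0.250000
ω = Δθ/dt = -0.250000/0.5 = -0.5000
R = Δx/(sin θ' − sin θ) = -1.0000
v = R·ω = -1.0000·-0.5000 = 0.5000

v = 0.5000, ω = -0.5000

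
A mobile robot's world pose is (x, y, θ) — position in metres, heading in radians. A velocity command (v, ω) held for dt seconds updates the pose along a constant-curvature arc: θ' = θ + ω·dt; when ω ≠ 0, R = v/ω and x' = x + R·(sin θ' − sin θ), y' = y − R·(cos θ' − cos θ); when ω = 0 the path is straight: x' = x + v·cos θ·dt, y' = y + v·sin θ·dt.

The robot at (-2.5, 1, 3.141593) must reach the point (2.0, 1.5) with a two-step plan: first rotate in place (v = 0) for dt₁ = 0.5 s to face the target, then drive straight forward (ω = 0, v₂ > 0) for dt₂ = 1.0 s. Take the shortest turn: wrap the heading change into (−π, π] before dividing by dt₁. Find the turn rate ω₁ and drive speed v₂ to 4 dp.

ω₁ = -6.0619, v₂ = 4.5277

heading to target = atan2(1.5−1, 2−-2.5) = 0.1107
Δθ = wrap(0.1107 − 3.1416) = -3.0309; ω₁ = Δθ/dt₁ = -6.0619
distance = √((2−-2.5)² + (1.5−1)²) = 4.5277; v₂ = distance/dt₂ = 4.5277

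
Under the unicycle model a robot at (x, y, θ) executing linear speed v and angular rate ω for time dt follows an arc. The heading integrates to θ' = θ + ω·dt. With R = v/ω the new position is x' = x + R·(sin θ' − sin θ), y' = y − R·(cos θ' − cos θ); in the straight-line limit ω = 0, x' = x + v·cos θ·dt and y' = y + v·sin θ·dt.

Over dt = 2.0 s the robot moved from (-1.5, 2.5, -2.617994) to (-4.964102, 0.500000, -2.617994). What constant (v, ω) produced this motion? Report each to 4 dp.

Δθ = -2.617994 − -2.617994 = 0.000000
ω = Δθ/dt = 0.000000/2.0 = 0.0000
ω = 0 → v = (Δx·cos θ + Δy·sin θ)/dt = 2.0000

v = 2.0000, ω = 0.0000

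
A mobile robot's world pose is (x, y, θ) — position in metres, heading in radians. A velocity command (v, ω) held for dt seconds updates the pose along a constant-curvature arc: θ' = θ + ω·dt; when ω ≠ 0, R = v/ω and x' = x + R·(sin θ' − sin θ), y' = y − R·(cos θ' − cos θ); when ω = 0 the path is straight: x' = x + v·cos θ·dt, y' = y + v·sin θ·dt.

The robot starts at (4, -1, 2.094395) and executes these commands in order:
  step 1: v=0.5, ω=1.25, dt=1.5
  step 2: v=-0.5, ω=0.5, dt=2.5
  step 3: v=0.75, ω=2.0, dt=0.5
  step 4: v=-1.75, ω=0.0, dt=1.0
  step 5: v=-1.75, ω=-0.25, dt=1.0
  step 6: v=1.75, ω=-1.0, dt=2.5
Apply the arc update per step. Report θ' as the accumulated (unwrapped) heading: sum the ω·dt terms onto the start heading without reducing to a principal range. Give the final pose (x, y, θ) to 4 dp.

step 1: θ'=3.9694 (R=0.4000) → pose (3.3590, -0.9294, 3.9694)
step 2: θ'=5.2194 (R=-1.0000) → pose (3.4968, 0.2327, 5.2194)
step 3: θ'=6.2194 (R=0.3750) → pose (3.8007, 0.0405, 6.2194)
step 4: θ'=6.2194 (straight) → pose (2.0542, 0.1521, 6.2194)
step 5: θ'=5.9694 (R=7.0000) → pose (0.3398, 0.4796, 5.9694)
step 6: θ'=3.4694 (R=-1.7500) → pose (0.3631, -2.8417, 3.4694)

(0.3631, -2.8417, 3.4694)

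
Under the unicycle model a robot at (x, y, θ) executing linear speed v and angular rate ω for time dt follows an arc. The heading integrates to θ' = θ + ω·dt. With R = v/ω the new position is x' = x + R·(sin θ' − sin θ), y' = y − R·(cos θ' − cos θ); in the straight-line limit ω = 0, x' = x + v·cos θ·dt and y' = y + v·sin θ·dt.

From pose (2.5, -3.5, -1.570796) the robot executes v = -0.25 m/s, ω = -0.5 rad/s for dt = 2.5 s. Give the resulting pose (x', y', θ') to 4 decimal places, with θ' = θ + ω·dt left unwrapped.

θ' = -1.5708 + -0.5·2.5 = -2.8208
R = v/ω = -0.25/-0.5 = 0.5000
x' = 2.5 + 0.5000·(sin -2.8208 − sin -1.5708) = 2.8423
y' = -3.5 − 0.5000·(cos -2.8208 − cos -1.5708) = -3.0255

(2.8423, -3.0255, -2.8208)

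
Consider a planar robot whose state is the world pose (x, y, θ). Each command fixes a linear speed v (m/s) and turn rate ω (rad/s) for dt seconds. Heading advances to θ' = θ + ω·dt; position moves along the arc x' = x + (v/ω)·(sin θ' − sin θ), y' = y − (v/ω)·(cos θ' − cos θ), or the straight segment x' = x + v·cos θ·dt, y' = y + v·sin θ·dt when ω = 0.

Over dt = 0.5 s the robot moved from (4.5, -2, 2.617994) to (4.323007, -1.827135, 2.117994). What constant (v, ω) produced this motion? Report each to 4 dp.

v = 0.5000, ω = -1.0000

Δθ = 2.117994 − 2.617994 = -0.500000
ω = Δθ/dt = -0.500000/0.5 = -1.0000
R = Δx/(sin θ' − sin θ) = -0.5000
v = R·ω = -0.5000·-1.0000 = 0.5000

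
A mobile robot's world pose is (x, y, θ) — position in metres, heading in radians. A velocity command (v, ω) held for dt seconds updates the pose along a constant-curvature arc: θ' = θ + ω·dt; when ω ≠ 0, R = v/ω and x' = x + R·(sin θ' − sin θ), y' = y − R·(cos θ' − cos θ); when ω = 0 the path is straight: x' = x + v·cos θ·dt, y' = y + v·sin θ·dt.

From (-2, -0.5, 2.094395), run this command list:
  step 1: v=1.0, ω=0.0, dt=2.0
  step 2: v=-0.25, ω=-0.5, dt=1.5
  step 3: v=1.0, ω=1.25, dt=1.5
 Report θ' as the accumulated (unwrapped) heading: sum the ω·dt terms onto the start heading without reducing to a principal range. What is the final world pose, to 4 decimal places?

step 1: θ'=2.0944 (straight) → pose (-3.0000, 1.2321, 2.0944)
step 2: θ'=1.3444 (R=0.5000) → pose (-2.9458, 0.8698, 1.3444)
step 3: θ'=3.2194 (R=0.8000) → pose (-3.7875, 1.8470, 3.2194)

(-3.7875, 1.8470, 3.2194)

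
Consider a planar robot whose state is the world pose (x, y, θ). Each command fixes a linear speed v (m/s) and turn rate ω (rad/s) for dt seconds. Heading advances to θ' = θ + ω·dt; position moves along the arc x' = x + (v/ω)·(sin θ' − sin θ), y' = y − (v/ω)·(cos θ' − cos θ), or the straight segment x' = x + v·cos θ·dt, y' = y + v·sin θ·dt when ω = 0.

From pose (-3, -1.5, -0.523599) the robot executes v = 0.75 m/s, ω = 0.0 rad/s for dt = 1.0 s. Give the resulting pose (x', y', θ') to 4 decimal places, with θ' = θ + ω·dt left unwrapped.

θ' = -0.5236 + 0.0·1.0 = -0.5236
ω = 0 → straight: x' = -3 + 0.75·cos(-0.5236)·1.0 = -2.3505
y' = -1.5 + 0.75·sin(-0.5236)·1.0 = -1.8750

(-2.3505, -1.8750, -0.5236)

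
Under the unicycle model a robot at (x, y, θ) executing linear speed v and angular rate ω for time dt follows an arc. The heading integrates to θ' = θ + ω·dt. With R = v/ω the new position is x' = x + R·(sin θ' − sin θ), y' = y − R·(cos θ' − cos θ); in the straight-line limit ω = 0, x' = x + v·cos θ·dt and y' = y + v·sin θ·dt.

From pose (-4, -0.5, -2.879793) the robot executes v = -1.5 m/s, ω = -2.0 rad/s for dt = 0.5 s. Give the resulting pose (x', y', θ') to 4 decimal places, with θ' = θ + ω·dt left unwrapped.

θ' = -2.8798 + -2.0·0.5 = -3.8798
R = v/ω = -1.5/-2.0 = 0.7500
x' = -4 + 0.7500·(sin -3.8798 − sin -2.8798) = -3.3012
y' = -0.5 − 0.7500·(cos -3.8798 − cos -2.8798) = -0.6697

(-3.3012, -0.6697, -3.8798)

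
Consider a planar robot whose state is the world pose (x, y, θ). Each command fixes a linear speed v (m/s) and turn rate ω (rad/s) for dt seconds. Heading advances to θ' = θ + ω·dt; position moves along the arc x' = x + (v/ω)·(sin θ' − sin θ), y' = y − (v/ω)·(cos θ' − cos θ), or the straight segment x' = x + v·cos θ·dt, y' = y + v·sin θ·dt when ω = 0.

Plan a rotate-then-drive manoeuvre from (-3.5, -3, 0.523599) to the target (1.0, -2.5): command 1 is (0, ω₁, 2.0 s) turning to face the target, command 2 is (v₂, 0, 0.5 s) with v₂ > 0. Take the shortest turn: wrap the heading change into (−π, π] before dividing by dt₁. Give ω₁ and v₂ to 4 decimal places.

heading to target = atan2(-2.5−-3, 1−-3.5) = 0.1107
Δθ = wrap(0.1107 − 0.5236) = -0.4129; ω₁ = Δθ/dt₁ = -0.2065
distance = √((1−-3.5)² + (-2.5−-3)²) = 4.5277; v₂ = distance/dt₂ = 9.0554

ω₁ = -0.2065, v₂ = 9.0554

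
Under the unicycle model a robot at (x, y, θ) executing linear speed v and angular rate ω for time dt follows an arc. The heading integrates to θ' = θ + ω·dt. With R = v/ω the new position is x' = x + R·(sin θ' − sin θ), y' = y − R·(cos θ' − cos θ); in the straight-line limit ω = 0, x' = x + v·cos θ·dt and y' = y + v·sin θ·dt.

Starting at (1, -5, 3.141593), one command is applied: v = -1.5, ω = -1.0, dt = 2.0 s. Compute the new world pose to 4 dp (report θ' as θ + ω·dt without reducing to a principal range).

θ' = 3.1416 + -1.0·2.0 = 1.1416
R = v/ω = -1.5/-1.0 = 1.5000
x' = 1 + 1.5000·(sin 1.1416 − sin 3.1416) = 2.3639
y' = -5 − 1.5000·(cos 1.1416 − cos 3.1416) = -7.1242

(2.3639, -7.1242, 1.1416)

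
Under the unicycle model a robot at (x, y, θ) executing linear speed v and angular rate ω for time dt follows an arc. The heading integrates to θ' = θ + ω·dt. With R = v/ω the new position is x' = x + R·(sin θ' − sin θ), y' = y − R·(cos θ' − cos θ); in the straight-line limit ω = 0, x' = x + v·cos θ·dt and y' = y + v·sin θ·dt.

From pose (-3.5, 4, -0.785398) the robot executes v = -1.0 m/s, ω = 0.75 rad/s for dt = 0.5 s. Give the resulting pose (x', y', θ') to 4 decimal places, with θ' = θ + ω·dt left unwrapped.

(-3.9108, 4.2798, -0.4104)

θ' = -0.7854 + 0.75·0.5 = -0.4104
R = v/ω = -1.0/0.75 = -1.3333
x' = -3.5 + -1.3333·(sin -0.4104 − sin -0.7854) = -3.9108
y' = 4 − -1.3333·(cos -0.4104 − cos -0.7854) = 4.2798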